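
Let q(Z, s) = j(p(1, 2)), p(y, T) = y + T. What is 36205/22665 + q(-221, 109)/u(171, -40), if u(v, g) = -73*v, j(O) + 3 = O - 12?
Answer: 10049311/6287271 ≈ 1.5984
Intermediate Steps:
p(y, T) = T + y
j(O) = -15 + O (j(O) = -3 + (O - 12) = -3 + (-12 + O) = -15 + O)
q(Z, s) = -12 (q(Z, s) = -15 + (2 + 1) = -15 + 3 = -12)
36205/22665 + q(-221, 109)/u(171, -40) = 36205/22665 - 12/((-73*171)) = 36205*(1/22665) - 12/(-12483) = 7241/4533 - 12*(-1/12483) = 7241/4533 + 4/4161 = 10049311/6287271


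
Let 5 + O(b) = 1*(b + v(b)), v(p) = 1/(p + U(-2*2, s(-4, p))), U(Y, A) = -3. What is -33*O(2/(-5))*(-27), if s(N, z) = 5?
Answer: -431244/85 ≈ -5073.5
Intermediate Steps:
v(p) = 1/(-3 + p) (v(p) = 1/(p - 3) = 1/(-3 + p))
O(b) = -5 + b + 1/(-3 + b) (O(b) = -5 + 1*(b + 1/(-3 + b)) = -5 + (b + 1/(-3 + b)) = -5 + b + 1/(-3 + b))
-33*O(2/(-5))*(-27) = -33*(1 + (-5 + 2/(-5))*(-3 + 2/(-5)))/(-3 + 2/(-5))*(-27) = -33*(1 + (-5 + 2*(-⅕))*(-3 + 2*(-⅕)))/(-3 + 2*(-⅕))*(-27) = -33*(1 + (-5 - ⅖)*(-3 - ⅖))/(-3 - ⅖)*(-27) = -33*(1 - 27/5*(-17/5))/(-17/5)*(-27) = -(-165)*(1 + 459/25)/17*(-27) = -(-165)*484/(17*25)*(-27) = -33*(-484/85)*(-27) = (15972/85)*(-27) = -431244/85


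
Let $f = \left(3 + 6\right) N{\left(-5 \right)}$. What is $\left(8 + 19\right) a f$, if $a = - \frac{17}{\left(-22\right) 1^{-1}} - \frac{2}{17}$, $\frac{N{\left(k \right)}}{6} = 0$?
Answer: $0$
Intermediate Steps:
$N{\left(k \right)} = 0$ ($N{\left(k \right)} = 6 \cdot 0 = 0$)
$f = 0$ ($f = \left(3 + 6\right) 0 = 9 \cdot 0 = 0$)
$a = \frac{245}{374}$ ($a = - \frac{17}{\left(-22\right) 1} - \frac{2}{17} = - \frac{17}{-22} - \frac{2}{17} = \left(-17\right) \left(- \frac{1}{22}\right) - \frac{2}{17} = \frac{17}{22} - \frac{2}{17} = \frac{245}{374} \approx 0.65508$)
$\left(8 + 19\right) a f = \left(8 + 19\right) \frac{245}{374} \cdot 0 = 27 \cdot \frac{245}{374} \cdot 0 = \frac{6615}{374} \cdot 0 = 0$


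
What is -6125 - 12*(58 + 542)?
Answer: -13325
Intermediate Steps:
-6125 - 12*(58 + 542) = -6125 - 12*600 = -6125 - 1*7200 = -6125 - 7200 = -13325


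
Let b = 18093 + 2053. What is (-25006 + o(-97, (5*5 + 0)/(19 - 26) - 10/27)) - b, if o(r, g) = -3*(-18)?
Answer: -45098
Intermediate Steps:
o(r, g) = 54
b = 20146
(-25006 + o(-97, (5*5 + 0)/(19 - 26) - 10/27)) - b = (-25006 + 54) - 1*20146 = -24952 - 20146 = -45098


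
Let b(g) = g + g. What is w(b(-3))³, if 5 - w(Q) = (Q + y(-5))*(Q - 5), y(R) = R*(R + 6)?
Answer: -1560896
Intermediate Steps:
y(R) = R*(6 + R)
b(g) = 2*g
w(Q) = 5 - (-5 + Q)² (w(Q) = 5 - (Q - 5*(6 - 5))*(Q - 5) = 5 - (Q - 5*1)*(-5 + Q) = 5 - (Q - 5)*(-5 + Q) = 5 - (-5 + Q)*(-5 + Q) = 5 - (-5 + Q)²)
w(b(-3))³ = (-20 - (2*(-3))² + 10*(2*(-3)))³ = (-20 - 1*(-6)² + 10*(-6))³ = (-20 - 1*36 - 60)³ = (-20 - 36 - 60)³ = (-116)³ = -1560896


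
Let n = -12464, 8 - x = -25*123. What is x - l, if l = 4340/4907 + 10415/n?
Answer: 26936558147/8737264 ≈ 3082.9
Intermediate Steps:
x = 3083 (x = 8 - (-25)*123 = 8 - 1*(-3075) = 8 + 3075 = 3083)
l = 426765/8737264 (l = 4340/4907 + 10415/(-12464) = 4340*(1/4907) + 10415*(-1/12464) = 620/701 - 10415/12464 = 426765/8737264 ≈ 0.048844)
x - l = 3083 - 1*426765/8737264 = 3083 - 426765/8737264 = 26936558147/8737264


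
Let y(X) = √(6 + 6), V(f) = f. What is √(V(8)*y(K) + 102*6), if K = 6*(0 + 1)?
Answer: 2*√(153 + 4*√3) ≈ 25.293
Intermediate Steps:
K = 6 (K = 6*1 = 6)
y(X) = 2*√3 (y(X) = √12 = 2*√3)
√(V(8)*y(K) + 102*6) = √(8*(2*√3) + 102*6) = √(16*√3 + 612) = √(612 + 16*√3)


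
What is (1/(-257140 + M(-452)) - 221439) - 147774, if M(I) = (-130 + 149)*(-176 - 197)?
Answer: -97556043352/264227 ≈ -3.6921e+5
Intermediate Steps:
M(I) = -7087 (M(I) = 19*(-373) = -7087)
(1/(-257140 + M(-452)) - 221439) - 147774 = (1/(-257140 - 7087) - 221439) - 147774 = (1/(-264227) - 221439) - 147774 = (-1/264227 - 221439) - 147774 = -58510162654/264227 - 147774 = -97556043352/264227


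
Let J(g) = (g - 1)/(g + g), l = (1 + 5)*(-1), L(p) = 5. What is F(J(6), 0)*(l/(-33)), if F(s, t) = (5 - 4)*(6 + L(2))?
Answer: 2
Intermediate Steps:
l = -6 (l = 6*(-1) = -6)
J(g) = (-1 + g)/(2*g) (J(g) = (-1 + g)/((2*g)) = (-1 + g)*(1/(2*g)) = (-1 + g)/(2*g))
F(s, t) = 11 (F(s, t) = (5 - 4)*(6 + 5) = 1*11 = 11)
F(J(6), 0)*(l/(-33)) = 11*(-6/(-33)) = 11*(-6*(-1/33)) = 11*(2/11) = 2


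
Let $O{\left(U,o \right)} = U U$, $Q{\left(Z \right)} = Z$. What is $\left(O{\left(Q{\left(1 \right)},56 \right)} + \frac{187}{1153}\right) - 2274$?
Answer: $- \frac{2620582}{1153} \approx -2272.8$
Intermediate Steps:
$O{\left(U,o \right)} = U^{2}$
$\left(O{\left(Q{\left(1 \right)},56 \right)} + \frac{187}{1153}\right) - 2274 = \left(1^{2} + \frac{187}{1153}\right) - 2274 = \left(1 + 187 \cdot \frac{1}{1153}\right) - 2274 = \left(1 + \frac{187}{1153}\right) - 2274 = \frac{1340}{1153} - 2274 = - \frac{2620582}{1153}$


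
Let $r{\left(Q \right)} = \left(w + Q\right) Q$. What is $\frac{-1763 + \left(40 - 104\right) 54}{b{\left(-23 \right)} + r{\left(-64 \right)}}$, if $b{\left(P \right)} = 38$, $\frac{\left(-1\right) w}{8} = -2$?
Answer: $- \frac{5219}{3110} \approx -1.6781$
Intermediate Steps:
$w = 16$ ($w = \left(-8\right) \left(-2\right) = 16$)
$r{\left(Q \right)} = Q \left(16 + Q\right)$ ($r{\left(Q \right)} = \left(16 + Q\right) Q = Q \left(16 + Q\right)$)
$\frac{-1763 + \left(40 - 104\right) 54}{b{\left(-23 \right)} + r{\left(-64 \right)}} = \frac{-1763 + \left(40 - 104\right) 54}{38 - 64 \left(16 - 64\right)} = \frac{-1763 - 3456}{38 - -3072} = \frac{-1763 - 3456}{38 + 3072} = - \frac{5219}{3110}$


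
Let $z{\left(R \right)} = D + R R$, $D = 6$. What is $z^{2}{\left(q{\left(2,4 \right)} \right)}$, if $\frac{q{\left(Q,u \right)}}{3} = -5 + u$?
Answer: $225$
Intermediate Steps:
$q{\left(Q,u \right)} = -15 + 3 u$ ($q{\left(Q,u \right)} = 3 \left(-5 + u\right) = -15 + 3 u$)
$z{\left(R \right)} = 6 + R^{2}$ ($z{\left(R \right)} = 6 + R R = 6 + R^{2}$)
$z^{2}{\left(q{\left(2,4 \right)} \right)} = \left(6 + \left(-15 + 3 \cdot 4\right)^{2}\right)^{2} = \left(6 + \left(-15 + 12\right)^{2}\right)^{2} = \left(6 + \left(-3\right)^{2}\right)^{2} = \left(6 + 9\right)^{2} = 15^{2} = 225$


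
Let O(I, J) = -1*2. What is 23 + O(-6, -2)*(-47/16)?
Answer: 231/8 ≈ 28.875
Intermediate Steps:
O(I, J) = -2
23 + O(-6, -2)*(-47/16) = 23 - (-94)/16 = 23 - 2*(-47/16) = 23 + 47/8 = 231/8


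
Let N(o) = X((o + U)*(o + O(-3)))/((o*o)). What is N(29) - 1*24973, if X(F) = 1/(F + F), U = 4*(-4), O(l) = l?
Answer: -14197550067/568516 ≈ -24973.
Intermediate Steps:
U = -16
X(F) = 1/(2*F)
N(o) = 1/(2*o²*(-16 + o)*(-3 + o)) (N(o) = (1/(2*(((o - 16)*(o - 3)))))/((o*o)) = (1/(2*(((-16 + o)*(-3 + o)))))/(o²) = ((1/((-16 + o)*(-3 + o)))/2)/o² = (1/(2*(-16 + o)*(-3 + o)))/o² = 1/(2*o²*(-16 + o)*(-3 + o)))
N(29) - 1*24973 = (½)/(29²*(48 + 29² - 19*29)) - 1*24973 = (½)*(1/841)/(48 + 841 - 551) - 24973 = (½)*(1/841)/338 - 24973 = (½)*(1/841)*(1/338) - 24973 = 1/568516 - 24973 = -14197550067/568516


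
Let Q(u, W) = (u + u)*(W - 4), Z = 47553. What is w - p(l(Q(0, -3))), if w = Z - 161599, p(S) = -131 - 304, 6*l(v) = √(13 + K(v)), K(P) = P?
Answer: -113611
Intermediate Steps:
Q(u, W) = 2*u*(-4 + W) (Q(u, W) = (2*u)*(-4 + W) = 2*u*(-4 + W))
l(v) = √(13 + v)/6
p(S) = -435
w = -114046 (w = 47553 - 161599 = -114046)
w - p(l(Q(0, -3))) = -114046 - 1*(-435) = -114046 + 435 = -113611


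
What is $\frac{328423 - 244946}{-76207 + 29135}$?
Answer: $- \frac{83477}{47072} \approx -1.7734$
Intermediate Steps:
$\frac{328423 - 244946}{-76207 + 29135} = \frac{83477}{-47072} = 83477 \left(- \frac{1}{47072}\right) = - \frac{83477}{47072}$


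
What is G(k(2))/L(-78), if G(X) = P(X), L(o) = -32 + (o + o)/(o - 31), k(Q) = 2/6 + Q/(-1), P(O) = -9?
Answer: 981/3332 ≈ 0.29442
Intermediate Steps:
k(Q) = 1/3 - Q (k(Q) = 2*(1/6) + Q*(-1) = 1/3 - Q)
L(o) = -32 + 2*o/(-31 + o) (L(o) = -32 + (2*o)/(-31 + o) = -32 + 2*o/(-31 + o))
G(X) = -9
G(k(2))/L(-78) = -9*(-31 - 78)/(2*(496 - 15*(-78))) = -9*(-109/(2*(496 + 1170))) = -9/(2*(-1/109)*1666) = -9/(-3332/109) = -9*(-109/3332) = 981/3332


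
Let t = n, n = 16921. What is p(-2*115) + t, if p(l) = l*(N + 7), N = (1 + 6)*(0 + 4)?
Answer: 8871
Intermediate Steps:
N = 28 (N = 7*4 = 28)
p(l) = 35*l (p(l) = l*(28 + 7) = l*35 = 35*l)
t = 16921
p(-2*115) + t = 35*(-2*115) + 16921 = 35*(-230) + 16921 = -8050 + 16921 = 8871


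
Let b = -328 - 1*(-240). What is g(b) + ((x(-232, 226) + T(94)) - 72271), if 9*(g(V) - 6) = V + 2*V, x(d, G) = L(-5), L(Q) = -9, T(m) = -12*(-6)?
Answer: -216694/3 ≈ -72231.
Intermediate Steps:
T(m) = 72
x(d, G) = -9
b = -88 (b = -328 + 240 = -88)
g(V) = 6 + V/3 (g(V) = 6 + (V + 2*V)/9 = 6 + (3*V)/9 = 6 + V/3)
g(b) + ((x(-232, 226) + T(94)) - 72271) = (6 + (⅓)*(-88)) + ((-9 + 72) - 72271) = (6 - 88/3) + (63 - 72271) = -70/3 - 72208 = -216694/3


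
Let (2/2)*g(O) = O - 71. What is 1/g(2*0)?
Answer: -1/71 ≈ -0.014085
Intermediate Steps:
g(O) = -71 + O (g(O) = O - 71 = -71 + O)
1/g(2*0) = 1/(-71 + 2*0) = 1/(-71 + 0) = 1/(-71) = -1/71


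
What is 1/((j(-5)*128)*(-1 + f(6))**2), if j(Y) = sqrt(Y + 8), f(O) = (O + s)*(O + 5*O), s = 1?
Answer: sqrt(3)/24192384 ≈ 7.1595e-8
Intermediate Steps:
f(O) = 6*O*(1 + O) (f(O) = (O + 1)*(O + 5*O) = (1 + O)*(6*O) = 6*O*(1 + O))
j(Y) = sqrt(8 + Y)
1/((j(-5)*128)*(-1 + f(6))**2) = 1/((sqrt(8 - 5)*128)*(-1 + 6*6*(1 + 6))**2) = 1/((sqrt(3)*128)*(-1 + 6*6*7)**2) = 1/((128*sqrt(3))*(-1 + 252)**2) = 1/((128*sqrt(3))*251**2) = 1/((128*sqrt(3))*63001) = 1/(8064128*sqrt(3)) = sqrt(3)/24192384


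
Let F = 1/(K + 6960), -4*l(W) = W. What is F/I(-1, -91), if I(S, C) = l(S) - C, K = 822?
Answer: 2/1420215 ≈ 1.4082e-6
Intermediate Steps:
l(W) = -W/4
I(S, C) = -C - S/4 (I(S, C) = -S/4 - C = -C - S/4)
F = 1/7782 (F = 1/(822 + 6960) = 1/7782 ≈ 0.00012850)
F/I(-1, -91) = 1/(7782*(-1*(-91) - ¼*(-1))) = 1/(7782*(91 + ¼)) = 1/(7782*(365/4)) = (1/7782)*(4/365) = 2/1420215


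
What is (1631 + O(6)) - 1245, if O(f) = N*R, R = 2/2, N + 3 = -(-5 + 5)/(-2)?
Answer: 383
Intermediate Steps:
N = -3 (N = -3 - (-5 + 5)/(-2) = -3 - 0*(-1)/2 = -3 - 1*0 = -3 + 0 = -3)
R = 1 (R = 2*(1/2) = 1)
O(f) = -3 (O(f) = -3*1 = -3)
(1631 + O(6)) - 1245 = (1631 - 3) - 1245 = 1628 - 1245 = 383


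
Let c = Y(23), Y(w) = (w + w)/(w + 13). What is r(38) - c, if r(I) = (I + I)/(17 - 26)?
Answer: -175/18 ≈ -9.7222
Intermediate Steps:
Y(w) = 2*w/(13 + w) (Y(w) = (2*w)/(13 + w) = 2*w/(13 + w))
r(I) = -2*I/9 (r(I) = (2*I)/(-9) = (2*I)*(-⅑) = -2*I/9)
c = 23/18 (c = 2*23/(13 + 23) = 2*23/36 = 2*23*(1/36) = 23/18 ≈ 1.2778)
r(38) - c = -2/9*38 - 1*23/18 = -76/9 - 23/18 = -175/18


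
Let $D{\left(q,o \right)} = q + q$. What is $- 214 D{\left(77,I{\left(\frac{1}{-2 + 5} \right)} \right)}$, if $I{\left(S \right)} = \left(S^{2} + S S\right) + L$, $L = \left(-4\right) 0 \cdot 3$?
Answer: $-32956$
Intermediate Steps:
$L = 0$ ($L = 0 \cdot 3 = 0$)
$I{\left(S \right)} = 2 S^{2}$ ($I{\left(S \right)} = \left(S^{2} + S S\right) + 0 = \left(S^{2} + S^{2}\right) + 0 = 2 S^{2} + 0 = 2 S^{2}$)
$D{\left(q,o \right)} = 2 q$
$- 214 D{\left(77,I{\left(\frac{1}{-2 + 5} \right)} \right)} = - 214 \cdot 2 \cdot 77 = \left(-214\right) 154 = -32956$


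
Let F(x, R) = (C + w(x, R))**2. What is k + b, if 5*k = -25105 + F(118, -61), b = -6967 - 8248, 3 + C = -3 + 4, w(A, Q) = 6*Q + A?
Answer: -7736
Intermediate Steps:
w(A, Q) = A + 6*Q
C = -2 (C = -3 + (-3 + 4) = -3 + 1 = -2)
b = -15215
F(x, R) = (-2 + x + 6*R)**2 (F(x, R) = (-2 + (x + 6*R))**2 = (-2 + x + 6*R)**2)
k = 7479 (k = (-25105 + (-2 + 118 + 6*(-61))**2)/5 = (-25105 + (-2 + 118 - 366)**2)/5 = (-25105 + (-250)**2)/5 = (-25105 + 62500)/5 = (1/5)*37395 = 7479)
k + b = 7479 - 15215 = -7736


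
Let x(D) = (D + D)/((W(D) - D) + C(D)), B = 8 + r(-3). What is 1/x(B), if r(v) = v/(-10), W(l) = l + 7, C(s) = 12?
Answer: 95/83 ≈ 1.1446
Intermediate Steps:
W(l) = 7 + l
r(v) = -v/10 (r(v) = v*(-⅒) = -v/10)
B = 83/10 (B = 8 - ⅒*(-3) = 8 + 3/10 = 83/10 ≈ 8.3000)
x(D) = 2*D/19 (x(D) = (D + D)/(((7 + D) - D) + 12) = (2*D)/(7 + 12) = (2*D)/19 = (2*D)*(1/19) = 2*D/19)
1/x(B) = 1/((2/19)*(83/10)) = 1/(83/95) = 95/83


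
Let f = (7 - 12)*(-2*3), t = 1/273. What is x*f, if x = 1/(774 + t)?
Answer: 8190/211303 ≈ 0.038760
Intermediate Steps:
t = 1/273 ≈ 0.0036630
f = 30 (f = -5*(-6) = 30)
x = 273/211303 (x = 1/(774 + 1/273) = 1/(211303/273) = 273/211303 ≈ 0.0012920)
x*f = (273/211303)*30 = 8190/211303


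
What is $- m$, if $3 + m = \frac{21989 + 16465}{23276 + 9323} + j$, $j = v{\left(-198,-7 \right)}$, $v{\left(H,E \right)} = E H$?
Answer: $- \frac{45122871}{32599} \approx -1384.2$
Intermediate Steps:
$j = 1386$ ($j = \left(-7\right) \left(-198\right) = 1386$)
$m = \frac{45122871}{32599}$ ($m = -3 + \left(\frac{21989 + 16465}{23276 + 9323} + 1386\right) = -3 + \left(\frac{38454}{32599} + 1386\right) = -3 + \frac{45220668}{32599} = \frac{45122871}{32599} \approx 1384.2$)
$- m = \left(-1\right) \frac{45122871}{32599} = - \frac{45122871}{32599}$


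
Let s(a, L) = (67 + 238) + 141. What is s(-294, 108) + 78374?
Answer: 78820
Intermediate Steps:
s(a, L) = 446 (s(a, L) = 305 + 141 = 446)
s(-294, 108) + 78374 = 446 + 78374 = 78820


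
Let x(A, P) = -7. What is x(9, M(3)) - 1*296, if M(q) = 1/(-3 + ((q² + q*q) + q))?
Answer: -303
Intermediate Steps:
M(q) = 1/(-3 + q + 2*q²) (M(q) = 1/(-3 + ((q² + q²) + q)) = 1/(-3 + (2*q² + q)) = 1/(-3 + (q + 2*q²)) = 1/(-3 + q + 2*q²))
x(9, M(3)) - 1*296 = -7 - 1*296 = -7 - 296 = -303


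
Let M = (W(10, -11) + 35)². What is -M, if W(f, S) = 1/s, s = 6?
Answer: -44521/36 ≈ -1236.7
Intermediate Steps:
W(f, S) = ⅙ (W(f, S) = 1/6 = ⅙)
M = 44521/36 (M = (⅙ + 35)² = (211/6)² = 44521/36 ≈ 1236.7)
-M = -1*44521/36 = -44521/36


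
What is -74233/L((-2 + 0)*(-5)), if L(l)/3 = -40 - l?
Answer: 74233/150 ≈ 494.89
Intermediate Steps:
L(l) = -120 - 3*l (L(l) = 3*(-40 - l) = -120 - 3*l)
-74233/L((-2 + 0)*(-5)) = -74233/(-120 - 3*(-2 + 0)*(-5)) = -74233/(-120 - (-6)*(-5)) = -74233/(-120 - 3*10) = -74233/(-120 - 30) = -74233/(-150) = -74233*(-1/150) = 74233/150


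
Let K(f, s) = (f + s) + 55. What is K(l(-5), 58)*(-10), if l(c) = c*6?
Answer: -830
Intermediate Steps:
l(c) = 6*c
K(f, s) = 55 + f + s
K(l(-5), 58)*(-10) = (55 + 6*(-5) + 58)*(-10) = (55 - 30 + 58)*(-10) = 83*(-10) = -830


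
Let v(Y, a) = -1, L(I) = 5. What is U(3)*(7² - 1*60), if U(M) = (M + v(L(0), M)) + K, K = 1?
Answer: -33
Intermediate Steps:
U(M) = M (U(M) = (M - 1) + 1 = (-1 + M) + 1 = M)
U(3)*(7² - 1*60) = 3*(7² - 1*60) = 3*(49 - 60) = 3*(-11) = -33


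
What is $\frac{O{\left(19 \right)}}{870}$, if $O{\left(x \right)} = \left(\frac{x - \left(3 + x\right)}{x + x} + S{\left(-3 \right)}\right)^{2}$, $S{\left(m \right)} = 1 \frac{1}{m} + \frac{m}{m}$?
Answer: $\frac{4489}{11306520} \approx 0.00039703$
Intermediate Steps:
$S{\left(m \right)} = 1 + \frac{1}{m}$ ($S{\left(m \right)} = \frac{1}{m} + 1 = 1 + \frac{1}{m}$)
$O{\left(x \right)} = \left(\frac{2}{3} - \frac{3}{2 x}\right)^{2}$ ($O{\left(x \right)} = \left(\frac{x - \left(3 + x\right)}{x + x} + \frac{1 - 3}{-3}\right)^{2} = \left(- \frac{3}{2 x} - - \frac{2}{3}\right)^{2} = \left(- 3 \frac{1}{2 x} + \frac{2}{3}\right)^{2} = \left(- \frac{3}{2 x} + \frac{2}{3}\right)^{2} = \left(\frac{2}{3} - \frac{3}{2 x}\right)^{2}$)
$\frac{O{\left(19 \right)}}{870} = \frac{\frac{1}{36} \cdot \frac{1}{361} \left(-9 + 4 \cdot 19\right)^{2}}{870} = \frac{1}{36} \cdot \frac{1}{361} \left(-9 + 76\right)^{2} \cdot \frac{1}{870} = \frac{1}{36} \cdot \frac{1}{361} \cdot 67^{2} \cdot \frac{1}{870} = \frac{1}{36} \cdot \frac{1}{361} \cdot 4489 \cdot \frac{1}{870} = \frac{4489}{12996} \cdot \frac{1}{870} = \frac{4489}{11306520}$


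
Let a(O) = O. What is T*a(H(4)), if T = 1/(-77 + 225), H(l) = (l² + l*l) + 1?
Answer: 33/148 ≈ 0.22297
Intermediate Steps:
H(l) = 1 + 2*l² (H(l) = (l² + l²) + 1 = 2*l² + 1 = 1 + 2*l²)
T = 1/148 ≈ 0.0067568
T*a(H(4)) = (1 + 2*4²)/148 = (1 + 2*16)/148 = (1 + 32)/148 = (1/148)*33 = 33/148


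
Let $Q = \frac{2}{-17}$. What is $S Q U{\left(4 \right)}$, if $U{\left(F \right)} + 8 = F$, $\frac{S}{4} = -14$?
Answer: $- \frac{448}{17} \approx -26.353$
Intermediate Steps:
$S = -56$ ($S = 4 \left(-14\right) = -56$)
$U{\left(F \right)} = -8 + F$
$Q = - \frac{2}{17}$ ($Q = 2 \left(- \frac{1}{17}\right) = - \frac{2}{17} \approx -0.11765$)
$S Q U{\left(4 \right)} = \left(-56\right) \left(- \frac{2}{17}\right) \left(-8 + 4\right) = \frac{112}{17} \left(-4\right) = - \frac{448}{17}$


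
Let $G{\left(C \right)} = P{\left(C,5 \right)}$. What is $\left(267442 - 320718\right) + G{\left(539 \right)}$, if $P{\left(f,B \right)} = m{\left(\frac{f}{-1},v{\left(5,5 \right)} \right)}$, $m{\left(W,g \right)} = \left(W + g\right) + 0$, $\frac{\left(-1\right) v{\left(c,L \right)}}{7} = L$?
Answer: $-53850$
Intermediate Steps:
$v{\left(c,L \right)} = - 7 L$
$m{\left(W,g \right)} = W + g$
$P{\left(f,B \right)} = -35 - f$ ($P{\left(f,B \right)} = \frac{f}{-1} - 35 = f \left(-1\right) - 35 = - f - 35 = -35 - f$)
$G{\left(C \right)} = -35 - C$
$\left(267442 - 320718\right) + G{\left(539 \right)} = \left(267442 - 320718\right) - 574 = -53276 - 574 = -53850$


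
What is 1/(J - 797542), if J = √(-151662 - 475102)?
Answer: -398771/318036934264 - I*√156691/318036934264 ≈ -1.2539e-6 - 1.2446e-9*I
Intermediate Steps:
J = 2*I*√156691 (J = √(-626764) = 2*I*√156691 ≈ 791.68*I)
1/(J - 797542) = 1/(2*I*√156691 - 797542) = 1/(-797542 + 2*I*√156691)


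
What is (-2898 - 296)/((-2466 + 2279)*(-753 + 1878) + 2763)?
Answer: 1597/103806 ≈ 0.015384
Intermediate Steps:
(-2898 - 296)/((-2466 + 2279)*(-753 + 1878) + 2763) = -3194/(-187*1125 + 2763) = -3194/(-210375 + 2763) = -3194/(-207612) = -3194*(-1/207612) = 1597/103806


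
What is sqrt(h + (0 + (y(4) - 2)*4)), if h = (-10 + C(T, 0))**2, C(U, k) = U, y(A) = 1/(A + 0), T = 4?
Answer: sqrt(29) ≈ 5.3852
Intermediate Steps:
y(A) = 1/A
h = 36 (h = (-10 + 4)**2 = (-6)**2 = 36)
sqrt(h + (0 + (y(4) - 2)*4)) = sqrt(36 + (0 + (1/4 - 2)*4)) = sqrt(36 + (0 - 7/4*4)) = sqrt(36 + (0 - 7)) = sqrt(36 - 7) = sqrt(29)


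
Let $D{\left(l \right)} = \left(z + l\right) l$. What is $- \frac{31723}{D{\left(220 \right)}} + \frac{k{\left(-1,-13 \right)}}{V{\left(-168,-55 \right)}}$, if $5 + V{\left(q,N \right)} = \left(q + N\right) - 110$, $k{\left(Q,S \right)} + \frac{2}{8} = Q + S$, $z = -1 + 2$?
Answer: $- \frac{771503}{1264120} \approx -0.61031$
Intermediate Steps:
$z = 1$
$k{\left(Q,S \right)} = - \frac{1}{4} + Q + S$ ($k{\left(Q,S \right)} = - \frac{1}{4} + \left(Q + S\right) = - \frac{1}{4} + Q + S$)
$D{\left(l \right)} = l \left(1 + l\right)$ ($D{\left(l \right)} = \left(1 + l\right) l = l \left(1 + l\right)$)
$V{\left(q,N \right)} = -115 + N + q$ ($V{\left(q,N \right)} = -5 - \left(110 - N - q\right) = -5 + \left(-110 + N + q\right) = -115 + N + q$)
$- \frac{31723}{D{\left(220 \right)}} + \frac{k{\left(-1,-13 \right)}}{V{\left(-168,-55 \right)}} = - \frac{31723}{220 \left(1 + 220\right)} + \frac{- \frac{1}{4} - 1 - 13}{-115 - 55 - 168} = - \frac{31723}{220 \cdot 221} - \frac{57}{4 \left(-338\right)} = - \frac{31723}{48620} - - \frac{57}{1352} = \left(-31723\right) \frac{1}{48620} + \frac{57}{1352} = - \frac{31723}{48620} + \frac{57}{1352} = - \frac{771503}{1264120}$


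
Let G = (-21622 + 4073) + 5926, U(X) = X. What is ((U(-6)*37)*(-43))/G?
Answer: -9546/11623 ≈ -0.82130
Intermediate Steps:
G = -11623 (G = -17549 + 5926 = -11623)
((U(-6)*37)*(-43))/G = (-6*37*(-43))/(-11623) = -222*(-43)*(-1/11623) = 9546*(-1/11623) = -9546/11623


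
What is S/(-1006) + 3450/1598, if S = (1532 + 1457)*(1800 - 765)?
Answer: -2470063035/803794 ≈ -3073.0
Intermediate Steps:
S = 3093615 (S = 2989*1035 = 3093615)
S/(-1006) + 3450/1598 = 3093615/(-1006) + 3450/1598 = 3093615*(-1/1006) + 3450*(1/1598) = -3093615/1006 + 1725/799 = -2470063035/803794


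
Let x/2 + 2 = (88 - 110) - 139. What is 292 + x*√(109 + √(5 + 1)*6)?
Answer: 292 - 326*√(109 + 6*√6) ≈ -3333.7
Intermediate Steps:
x = -326 (x = -4 + 2*((88 - 110) - 139) = -4 + 2*(-22 - 139) = -4 + 2*(-161) = -4 - 322 = -326)
292 + x*√(109 + √(5 + 1)*6) = 292 - 326*√(109 + √(5 + 1)*6) = 292 - 326*√(109 + √6*6) = 292 - 326*√(109 + 6*√6)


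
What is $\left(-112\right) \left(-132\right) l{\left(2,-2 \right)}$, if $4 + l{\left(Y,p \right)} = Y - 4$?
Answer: $-88704$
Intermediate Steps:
$l{\left(Y,p \right)} = -8 + Y$ ($l{\left(Y,p \right)} = -4 + \left(Y - 4\right) = -4 + \left(-4 + Y\right) = -8 + Y$)
$\left(-112\right) \left(-132\right) l{\left(2,-2 \right)} = \left(-112\right) \left(-132\right) \left(-8 + 2\right) = 14784 \left(-6\right) = -88704$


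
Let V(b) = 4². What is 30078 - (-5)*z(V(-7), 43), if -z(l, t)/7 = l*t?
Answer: 5998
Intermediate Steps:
V(b) = 16
z(l, t) = -7*l*t
30078 - (-5)*z(V(-7), 43) = 30078 - (-5)*(-7*16*43) = 30078 - (-5)*(-4816) = 30078 - 1*24080 = 30078 - 24080 = 5998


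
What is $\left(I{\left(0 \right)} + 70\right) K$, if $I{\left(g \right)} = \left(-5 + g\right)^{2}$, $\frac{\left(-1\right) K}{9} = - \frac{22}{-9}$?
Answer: $-2090$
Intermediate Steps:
$K = -22$ ($K = - 9 \left(- \frac{22}{-9}\right) = - 9 \left(\left(-22\right) \left(- \frac{1}{9}\right)\right) = \left(-9\right) \frac{22}{9} = -22$)
$\left(I{\left(0 \right)} + 70\right) K = \left(\left(-5 + 0\right)^{2} + 70\right) \left(-22\right) = \left(\left(-5\right)^{2} + 70\right) \left(-22\right) = \left(25 + 70\right) \left(-22\right) = 95 \left(-22\right) = -2090$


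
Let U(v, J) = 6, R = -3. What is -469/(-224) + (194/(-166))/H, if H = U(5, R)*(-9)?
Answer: 151699/71712 ≈ 2.1154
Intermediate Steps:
H = -54 (H = 6*(-9) = -54)
-469/(-224) + (194/(-166))/H = -469/(-224) + (194/(-166))/(-54) = -469*(-1/224) + (194*(-1/166))*(-1/54) = 67/32 - 97/83*(-1/54) = 67/32 + 97/4482 = 151699/71712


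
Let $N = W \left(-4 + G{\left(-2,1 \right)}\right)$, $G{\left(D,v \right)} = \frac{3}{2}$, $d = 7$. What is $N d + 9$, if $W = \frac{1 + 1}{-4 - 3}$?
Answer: $14$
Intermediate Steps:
$G{\left(D,v \right)} = \frac{3}{2}$ ($G{\left(D,v \right)} = 3 \cdot \frac{1}{2} = \frac{3}{2}$)
$W = - \frac{2}{7}$ ($W = \frac{2}{-7} = 2 \left(- \frac{1}{7}\right) = - \frac{2}{7} \approx -0.28571$)
$N = \frac{5}{7}$ ($N = - \frac{2 \left(-4 + \frac{3}{2}\right)}{7} = \left(- \frac{2}{7}\right) \left(- \frac{5}{2}\right) = \frac{5}{7} \approx 0.71429$)
$N d + 9 = \frac{5}{7} \cdot 7 + 9 = 5 + 9 = 14$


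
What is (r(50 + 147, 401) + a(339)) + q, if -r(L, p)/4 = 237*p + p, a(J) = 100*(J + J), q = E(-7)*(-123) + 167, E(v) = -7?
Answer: -312924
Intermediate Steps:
q = 1028 (q = -7*(-123) + 167 = 861 + 167 = 1028)
a(J) = 200*J (a(J) = 100*(2*J) = 200*J)
r(L, p) = -952*p (r(L, p) = -4*(237*p + p) = -952*p)
(r(50 + 147, 401) + a(339)) + q = (-952*401 + 200*339) + 1028 = (-381752 + 67800) + 1028 = -313952 + 1028 = -312924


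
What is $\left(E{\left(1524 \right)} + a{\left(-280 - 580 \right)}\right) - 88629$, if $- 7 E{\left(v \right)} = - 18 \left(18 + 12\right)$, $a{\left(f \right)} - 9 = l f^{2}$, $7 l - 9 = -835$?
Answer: $- \frac{611529400}{7} \approx -8.7361 \cdot 10^{7}$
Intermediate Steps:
$l = -118$ ($l = \frac{9}{7} + \frac{1}{7} \left(-835\right) = \frac{9}{7} - \frac{835}{7} = -118$)
$a{\left(f \right)} = 9 - 118 f^{2}$
$E{\left(v \right)} = \frac{540}{7}$ ($E{\left(v \right)} = - \frac{\left(-18\right) \left(18 + 12\right)}{7} = - \frac{\left(-18\right) 30}{7} = \left(- \frac{1}{7}\right) \left(-540\right) = \frac{540}{7}$)
$\left(E{\left(1524 \right)} + a{\left(-280 - 580 \right)}\right) - 88629 = \left(\frac{540}{7} + \left(9 - 118 \left(-280 - 580\right)^{2}\right)\right) - 88629 = \left(\frac{540}{7} + \left(9 - 118 \left(-860\right)^{2}\right)\right) - 88629 = \left(\frac{540}{7} + \left(9 - 87272800\right)\right) - 88629 = \left(\frac{540}{7} - 87272791\right) - 88629 = - \frac{610908997}{7} - 88629 = - \frac{611529400}{7}$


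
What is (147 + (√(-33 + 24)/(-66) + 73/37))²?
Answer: 14704956327/662596 - 5512*I/407 ≈ 22193.0 - 13.543*I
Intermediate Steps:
(147 + (√(-33 + 24)/(-66) + 73/37))² = (147 + (√(-9)*(-1/66) + 73*(1/37)))² = (147 + ((3*I)*(-1/66) + 73/37))² = (147 + (-I/22 + 73/37))² = (147 + (73/37 - I/22))² = (5512/37 - I/22)²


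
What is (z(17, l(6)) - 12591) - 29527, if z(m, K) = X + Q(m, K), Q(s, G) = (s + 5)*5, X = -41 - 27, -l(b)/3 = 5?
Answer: -42076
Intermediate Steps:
l(b) = -15 (l(b) = -3*5 = -15)
X = -68
Q(s, G) = 25 + 5*s (Q(s, G) = (5 + s)*5 = 25 + 5*s)
z(m, K) = -43 + 5*m (z(m, K) = -68 + (25 + 5*m) = -43 + 5*m)
(z(17, l(6)) - 12591) - 29527 = ((-43 + 5*17) - 12591) - 29527 = ((-43 + 85) - 12591) - 29527 = (42 - 12591) - 29527 = -12549 - 29527 = -42076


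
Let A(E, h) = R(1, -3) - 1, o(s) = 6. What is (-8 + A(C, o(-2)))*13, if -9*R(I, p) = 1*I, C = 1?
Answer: -1066/9 ≈ -118.44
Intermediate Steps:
R(I, p) = -I/9
A(E, h) = -10/9 (A(E, h) = -1/9*1 - 1 = -1/9 - 1 = -10/9)
(-8 + A(C, o(-2)))*13 = (-8 - 10/9)*13 = -82/9*13 = -1066/9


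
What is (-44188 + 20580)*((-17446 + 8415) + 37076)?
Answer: -662086360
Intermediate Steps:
(-44188 + 20580)*((-17446 + 8415) + 37076) = -23608*(-9031 + 37076) = -23608*28045 = -662086360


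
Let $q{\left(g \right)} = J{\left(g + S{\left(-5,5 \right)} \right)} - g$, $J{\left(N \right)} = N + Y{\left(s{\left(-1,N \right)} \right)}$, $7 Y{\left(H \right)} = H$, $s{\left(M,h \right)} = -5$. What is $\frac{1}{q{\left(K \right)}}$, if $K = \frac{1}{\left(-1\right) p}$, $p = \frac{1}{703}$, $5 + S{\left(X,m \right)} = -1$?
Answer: $- \frac{7}{47} \approx -0.14894$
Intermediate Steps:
$S{\left(X,m \right)} = -6$ ($S{\left(X,m \right)} = -5 - 1 = -6$)
$Y{\left(H \right)} = \frac{H}{7}$
$p = \frac{1}{703} \approx 0.0014225$
$J{\left(N \right)} = - \frac{5}{7} + N$ ($J{\left(N \right)} = N + \frac{1}{7} \left(-5\right) = N - \frac{5}{7} = - \frac{5}{7} + N$)
$K = -703$ ($K = \frac{1}{\left(-1\right) \frac{1}{703}} = \frac{1}{- \frac{1}{703}} = -703$)
$q{\left(g \right)} = - \frac{47}{7}$ ($q{\left(g \right)} = \left(- \frac{5}{7} + \left(g - 6\right)\right) - g = \left(- \frac{5}{7} + \left(-6 + g\right)\right) - g = \left(- \frac{47}{7} + g\right) - g = - \frac{47}{7}$)
$\frac{1}{q{\left(K \right)}} = \frac{1}{- \frac{47}{7}} = - \frac{7}{47}$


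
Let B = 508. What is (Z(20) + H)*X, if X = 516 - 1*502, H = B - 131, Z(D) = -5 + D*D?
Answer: 10808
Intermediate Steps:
Z(D) = -5 + D**2
H = 377 (H = 508 - 131 = 377)
X = 14 (X = 516 - 502 = 14)
(Z(20) + H)*X = ((-5 + 20**2) + 377)*14 = ((-5 + 400) + 377)*14 = (395 + 377)*14 = 772*14 = 10808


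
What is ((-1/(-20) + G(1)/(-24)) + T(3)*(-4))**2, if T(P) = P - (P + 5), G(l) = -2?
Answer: 91204/225 ≈ 405.35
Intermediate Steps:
T(P) = -5 (T(P) = P - (5 + P) = P + (-5 - P) = -5)
((-1/(-20) + G(1)/(-24)) + T(3)*(-4))**2 = ((-1/(-20) - 2/(-24)) - 5*(-4))**2 = ((-1*(-1/20) - 2*(-1/24)) + 20)**2 = ((1/20 + 1/12) + 20)**2 = (2/15 + 20)**2 = (302/15)**2 = 91204/225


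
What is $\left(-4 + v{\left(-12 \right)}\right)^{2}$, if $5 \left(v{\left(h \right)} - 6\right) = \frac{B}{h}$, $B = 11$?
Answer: $\frac{11881}{3600} \approx 3.3003$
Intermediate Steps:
$v{\left(h \right)} = 6 + \frac{11}{5 h}$ ($v{\left(h \right)} = 6 + \frac{11 \frac{1}{h}}{5} = 6 + \frac{11}{5 h}$)
$\left(-4 + v{\left(-12 \right)}\right)^{2} = \left(-4 + \left(6 + \frac{11}{5 \left(-12\right)}\right)\right)^{2} = \left(-4 + \left(6 + \frac{11}{5} \left(- \frac{1}{12}\right)\right)\right)^{2} = \left(-4 + \left(6 - \frac{11}{60}\right)\right)^{2} = \left(-4 + \frac{349}{60}\right)^{2} = \left(\frac{109}{60}\right)^{2} = \frac{11881}{3600}$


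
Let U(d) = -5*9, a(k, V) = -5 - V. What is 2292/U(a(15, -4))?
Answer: -764/15 ≈ -50.933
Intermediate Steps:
U(d) = -45
2292/U(a(15, -4)) = 2292/(-45) = 2292*(-1/45) = -764/15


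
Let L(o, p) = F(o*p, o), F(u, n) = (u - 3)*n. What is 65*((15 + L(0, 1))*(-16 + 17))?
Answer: 975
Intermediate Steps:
F(u, n) = n*(-3 + u) (F(u, n) = (-3 + u)*n = n*(-3 + u))
L(o, p) = o*(-3 + o*p)
65*((15 + L(0, 1))*(-16 + 17)) = 65*((15 + 0*(-3 + 0*1))*(-16 + 17)) = 65*((15 + 0*(-3 + 0))*1) = 65*((15 + 0*(-3))*1) = 65*((15 + 0)*1) = 65*(15*1) = 65*15 = 975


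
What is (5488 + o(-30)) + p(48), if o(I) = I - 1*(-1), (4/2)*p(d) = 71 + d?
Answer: 11037/2 ≈ 5518.5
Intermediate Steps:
p(d) = 71/2 + d/2 (p(d) = (71 + d)/2 = 71/2 + d/2)
o(I) = 1 + I (o(I) = I + 1 = 1 + I)
(5488 + o(-30)) + p(48) = (5488 + (1 - 30)) + (71/2 + (½)*48) = (5488 - 29) + (71/2 + 24) = 5459 + 119/2 = 11037/2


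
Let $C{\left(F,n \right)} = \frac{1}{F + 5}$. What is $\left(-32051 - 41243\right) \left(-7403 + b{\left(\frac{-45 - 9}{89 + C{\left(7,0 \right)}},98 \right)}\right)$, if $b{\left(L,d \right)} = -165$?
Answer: $554688992$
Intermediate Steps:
$C{\left(F,n \right)} = \frac{1}{5 + F}$
$\left(-32051 - 41243\right) \left(-7403 + b{\left(\frac{-45 - 9}{89 + C{\left(7,0 \right)}},98 \right)}\right) = \left(-32051 - 41243\right) \left(-7403 - 165\right) = \left(-73294\right) \left(-7568\right) = 554688992$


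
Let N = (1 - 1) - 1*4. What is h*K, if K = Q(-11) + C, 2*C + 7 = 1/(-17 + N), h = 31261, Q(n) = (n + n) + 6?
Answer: -12817010/21 ≈ -6.1033e+5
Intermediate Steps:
N = -4 (N = 0 - 4 = -4)
Q(n) = 6 + 2*n (Q(n) = 2*n + 6 = 6 + 2*n)
C = -74/21 (C = -7/2 + (1/(-17 - 4))/2 = -7/2 + (1/(-21))/2 = -7/2 + (-1/21*1)/2 = -7/2 + (½)*(-1/21) = -7/2 - 1/42 = -74/21 ≈ -3.5238)
K = -410/21 (K = (6 + 2*(-11)) - 74/21 = (6 - 22) - 74/21 = -16 - 74/21 = -410/21 ≈ -19.524)
h*K = 31261*(-410/21) = -12817010/21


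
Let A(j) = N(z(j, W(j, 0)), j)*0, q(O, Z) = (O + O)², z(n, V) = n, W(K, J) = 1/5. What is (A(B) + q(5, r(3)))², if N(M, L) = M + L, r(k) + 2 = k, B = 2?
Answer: 10000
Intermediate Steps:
W(K, J) = ⅕
r(k) = -2 + k
q(O, Z) = 4*O² (q(O, Z) = (2*O)² = 4*O²)
N(M, L) = L + M
A(j) = 0 (A(j) = (j + j)*0 = (2*j)*0 = 0)
(A(B) + q(5, r(3)))² = (0 + 4*5²)² = (0 + 4*25)² = (0 + 100)² = 100² = 10000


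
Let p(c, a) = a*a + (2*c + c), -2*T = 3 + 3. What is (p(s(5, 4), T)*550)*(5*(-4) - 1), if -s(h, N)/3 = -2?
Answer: -311850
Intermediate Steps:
s(h, N) = 6 (s(h, N) = -3*(-2) = 6)
T = -3 (T = -(3 + 3)/2 = -½*6 = -3)
p(c, a) = a² + 3*c
(p(s(5, 4), T)*550)*(5*(-4) - 1) = (((-3)² + 3*6)*550)*(5*(-4) - 1) = ((9 + 18)*550)*(-20 - 1) = (27*550)*(-21) = 14850*(-21) = -311850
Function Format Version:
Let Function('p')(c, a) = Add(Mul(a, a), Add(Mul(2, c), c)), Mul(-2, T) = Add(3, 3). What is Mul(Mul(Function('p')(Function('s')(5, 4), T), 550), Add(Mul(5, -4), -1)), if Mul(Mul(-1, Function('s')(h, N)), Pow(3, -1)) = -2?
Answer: -311850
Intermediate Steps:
Function('s')(h, N) = 6 (Function('s')(h, N) = Mul(-3, -2) = 6)
T = -3 (T = Mul(Rational(-1, 2), Add(3, 3)) = Mul(Rational(-1, 2), 6) = -3)
Function('p')(c, a) = Add(Pow(a, 2), Mul(3, c))
Mul(Mul(Function('p')(Function('s')(5, 4), T), 550), Add(Mul(5, -4), -1)) = Mul(Mul(Add(Pow(-3, 2), Mul(3, 6)), 550), Add(Mul(5, -4), -1)) = Mul(Mul(Add(9, 18), 550), Add(-20, -1)) = Mul(Mul(27, 550), -21) = Mul(14850, -21) = -311850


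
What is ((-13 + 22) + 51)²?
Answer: 3600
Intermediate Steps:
((-13 + 22) + 51)² = (9 + 51)² = 60² = 3600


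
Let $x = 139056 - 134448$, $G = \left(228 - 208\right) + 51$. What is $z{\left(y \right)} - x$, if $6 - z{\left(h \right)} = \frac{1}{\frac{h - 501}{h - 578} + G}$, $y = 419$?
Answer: $- \frac{52329501}{11371} \approx -4602.0$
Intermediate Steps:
$G = 71$ ($G = 20 + 51 = 71$)
$x = 4608$
$z{\left(h \right)} = 6 - \frac{1}{71 + \frac{-501 + h}{-578 + h}}$ ($z{\left(h \right)} = 6 - \frac{1}{\frac{h - 501}{h - 578} + 71} = 6 - \frac{1}{\frac{-501 + h}{-578 + h} + 71} = 6 - \frac{1}{71 + \frac{-501 + h}{-578 + h}}$)
$z{\left(y \right)} - x = \frac{-248656 + 431 \cdot 419}{-41539 + 72 \cdot 419} - 4608 = \frac{-248656 + 180589}{-41539 + 30168} - 4608 = \frac{1}{-11371} \left(-68067\right) - 4608 = \left(- \frac{1}{11371}\right) \left(-68067\right) - 4608 = \frac{68067}{11371} - 4608 = - \frac{52329501}{11371}$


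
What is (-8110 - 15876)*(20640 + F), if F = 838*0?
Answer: -495071040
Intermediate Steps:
F = 0
(-8110 - 15876)*(20640 + F) = (-8110 - 15876)*(20640 + 0) = -23986*20640 = -495071040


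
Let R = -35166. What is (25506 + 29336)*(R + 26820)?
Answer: -457711332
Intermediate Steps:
(25506 + 29336)*(R + 26820) = (25506 + 29336)*(-35166 + 26820) = 54842*(-8346) = -457711332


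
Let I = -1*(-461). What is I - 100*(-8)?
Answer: 1261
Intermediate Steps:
I = 461
I - 100*(-8) = 461 - 100*(-8) = 461 + 800 = 1261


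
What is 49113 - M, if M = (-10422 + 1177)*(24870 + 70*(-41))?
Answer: 203439113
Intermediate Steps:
M = -203390000 (M = -9245*(24870 - 2870) = -9245*22000 = -203390000)
49113 - M = 49113 - 1*(-203390000) = 49113 + 203390000 = 203439113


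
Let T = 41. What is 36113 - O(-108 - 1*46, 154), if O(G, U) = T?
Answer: 36072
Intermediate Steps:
O(G, U) = 41
36113 - O(-108 - 1*46, 154) = 36113 - 1*41 = 36113 - 41 = 36072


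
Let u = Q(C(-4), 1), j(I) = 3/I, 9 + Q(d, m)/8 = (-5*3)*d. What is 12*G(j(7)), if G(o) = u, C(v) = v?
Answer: 4896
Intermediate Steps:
Q(d, m) = -72 - 120*d (Q(d, m) = -72 + 8*((-5*3)*d) = -72 + 8*(-15*d) = -72 - 120*d)
u = 408 (u = -72 - 120*(-4) = -72 + 480 = 408)
G(o) = 408
12*G(j(7)) = 12*408 = 4896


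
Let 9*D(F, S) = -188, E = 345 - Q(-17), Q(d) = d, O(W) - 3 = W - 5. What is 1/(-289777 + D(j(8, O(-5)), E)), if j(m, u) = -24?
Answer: -9/2608181 ≈ -3.4507e-6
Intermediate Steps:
O(W) = -2 + W (O(W) = 3 + (W - 5) = 3 + (-5 + W) = -2 + W)
E = 362 (E = 345 - 1*(-17) = 345 + 17 = 362)
D(F, S) = -188/9 (D(F, S) = (⅑)*(-188) = -188/9)
1/(-289777 + D(j(8, O(-5)), E)) = 1/(-289777 - 188/9) = 1/(-2608181/9) = -9/2608181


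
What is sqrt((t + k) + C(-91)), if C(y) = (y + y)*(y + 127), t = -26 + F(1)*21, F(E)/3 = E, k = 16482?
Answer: sqrt(9967) ≈ 99.835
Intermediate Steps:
F(E) = 3*E
t = 37 (t = -26 + (3*1)*21 = -26 + 3*21 = -26 + 63 = 37)
C(y) = 2*y*(127 + y) (C(y) = (2*y)*(127 + y) = 2*y*(127 + y))
sqrt((t + k) + C(-91)) = sqrt((37 + 16482) + 2*(-91)*(127 - 91)) = sqrt(16519 + 2*(-91)*36) = sqrt(16519 - 6552) = sqrt(9967)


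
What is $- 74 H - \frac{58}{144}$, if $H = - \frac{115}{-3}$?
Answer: $- \frac{204269}{72} \approx -2837.1$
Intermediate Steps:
$H = \frac{115}{3}$ ($H = \left(-115\right) \left(- \frac{1}{3}\right) = \frac{115}{3} \approx 38.333$)
$- 74 H - \frac{58}{144} = \left(-74\right) \frac{115}{3} - \frac{58}{144} = - \frac{8510}{3} - \frac{29}{72} = - \frac{204269}{72}$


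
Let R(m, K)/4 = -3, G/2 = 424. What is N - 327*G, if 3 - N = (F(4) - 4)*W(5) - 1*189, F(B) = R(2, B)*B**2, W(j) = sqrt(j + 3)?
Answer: -277104 + 392*sqrt(2) ≈ -2.7655e+5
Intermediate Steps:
G = 848 (G = 2*424 = 848)
R(m, K) = -12 (R(m, K) = 4*(-3) = -12)
W(j) = sqrt(3 + j)
F(B) = -12*B**2
N = 192 + 392*sqrt(2) (N = 3 - ((-12*4**2 - 4)*sqrt(3 + 5) - 1*189) = 3 - ((-12*16 - 4)*sqrt(8) - 189) = 3 - ((-192 - 4)*(2*sqrt(2)) - 189) = 3 - (-392*sqrt(2) - 189) = 3 - (-189 - 392*sqrt(2)) = 3 + (189 + 392*sqrt(2)) = 192 + 392*sqrt(2) ≈ 746.37)
N - 327*G = (192 + 392*sqrt(2)) - 327*848 = (192 + 392*sqrt(2)) - 277296 = -277104 + 392*sqrt(2)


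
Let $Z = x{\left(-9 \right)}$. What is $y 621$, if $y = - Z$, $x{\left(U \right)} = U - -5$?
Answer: $2484$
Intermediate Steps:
$x{\left(U \right)} = 5 + U$ ($x{\left(U \right)} = U + 5 = 5 + U$)
$Z = -4$ ($Z = 5 - 9 = -4$)
$y = 4$ ($y = \left(-1\right) \left(-4\right) = 4$)
$y 621 = 4 \cdot 621 = 2484$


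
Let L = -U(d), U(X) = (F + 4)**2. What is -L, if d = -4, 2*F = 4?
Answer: 36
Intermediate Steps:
F = 2 (F = (1/2)*4 = 2)
U(X) = 36 (U(X) = (2 + 4)**2 = 6**2 = 36)
L = -36 (L = -1*36 = -36)
-L = -1*(-36) = 36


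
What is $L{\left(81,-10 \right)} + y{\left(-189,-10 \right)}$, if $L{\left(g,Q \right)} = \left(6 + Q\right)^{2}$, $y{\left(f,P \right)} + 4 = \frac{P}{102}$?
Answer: $\frac{607}{51} \approx 11.902$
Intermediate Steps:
$y{\left(f,P \right)} = -4 + \frac{P}{102}$
$L{\left(81,-10 \right)} + y{\left(-189,-10 \right)} = \left(6 - 10\right)^{2} + \left(-4 + \frac{1}{102} \left(-10\right)\right) = \left(-4\right)^{2} - \frac{209}{51} = 16 - \frac{209}{51} = \frac{607}{51}$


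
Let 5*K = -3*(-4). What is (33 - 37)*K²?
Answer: -576/25 ≈ -23.040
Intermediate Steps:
K = 12/5 (K = (-3*(-4))/5 = (⅕)*12 = 12/5 ≈ 2.4000)
(33 - 37)*K² = (33 - 37)*(12/5)² = -4*144/25 = -576/25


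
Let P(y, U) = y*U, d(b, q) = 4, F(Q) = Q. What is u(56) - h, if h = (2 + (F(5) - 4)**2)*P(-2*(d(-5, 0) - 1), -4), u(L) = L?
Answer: -16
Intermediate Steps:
P(y, U) = U*y
h = 72 (h = (2 + (5 - 4)**2)*(-(-8)*(4 - 1)) = (2 + 1**2)*(-(-8)*3) = (2 + 1)*(-4*(-6)) = 3*24 = 72)
u(56) - h = 56 - 1*72 = 56 - 72 = -16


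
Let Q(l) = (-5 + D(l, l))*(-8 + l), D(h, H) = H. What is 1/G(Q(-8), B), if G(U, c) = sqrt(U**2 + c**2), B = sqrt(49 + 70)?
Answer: sqrt(43383)/43383 ≈ 0.0048011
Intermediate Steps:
B = sqrt(119) ≈ 10.909
Q(l) = (-8 + l)*(-5 + l) (Q(l) = (-5 + l)*(-8 + l) = (-8 + l)*(-5 + l))
1/G(Q(-8), B) = 1/(sqrt((40 + (-8)**2 - 13*(-8))**2 + (sqrt(119))**2)) = 1/(sqrt((40 + 64 + 104)**2 + 119)) = 1/(sqrt(208**2 + 119)) = 1/(sqrt(43264 + 119)) = 1/(sqrt(43383)) = sqrt(43383)/43383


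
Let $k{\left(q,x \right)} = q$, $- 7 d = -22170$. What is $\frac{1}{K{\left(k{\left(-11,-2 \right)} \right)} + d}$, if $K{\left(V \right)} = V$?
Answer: $\frac{7}{22093} \approx 0.00031684$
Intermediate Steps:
$d = \frac{22170}{7}$ ($d = \left(- \frac{1}{7}\right) \left(-22170\right) = \frac{22170}{7} \approx 3167.1$)
$\frac{1}{K{\left(k{\left(-11,-2 \right)} \right)} + d} = \frac{1}{-11 + \frac{22170}{7}} = \frac{1}{\frac{22093}{7}} = \frac{7}{22093}$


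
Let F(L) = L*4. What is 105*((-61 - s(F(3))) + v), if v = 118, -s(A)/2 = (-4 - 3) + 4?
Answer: 5355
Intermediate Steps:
F(L) = 4*L
s(A) = 6 (s(A) = -2*((-4 - 3) + 4) = -2*(-7 + 4) = -2*(-3) = 6)
105*((-61 - s(F(3))) + v) = 105*((-61 - 1*6) + 118) = 105*((-61 - 6) + 118) = 105*(-67 + 118) = 105*51 = 5355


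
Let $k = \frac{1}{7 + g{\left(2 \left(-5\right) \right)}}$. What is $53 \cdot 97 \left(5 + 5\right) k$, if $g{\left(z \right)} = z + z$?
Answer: $- \frac{51410}{13} \approx -3954.6$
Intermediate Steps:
$g{\left(z \right)} = 2 z$
$k = - \frac{1}{13}$ ($k = \frac{1}{7 + 2 \cdot 2 \left(-5\right)} = \frac{1}{7 + 2 \left(-10\right)} = \frac{1}{7 - 20} = \frac{1}{-13} = - \frac{1}{13} \approx -0.076923$)
$53 \cdot 97 \left(5 + 5\right) k = 53 \cdot 97 \left(5 + 5\right) \left(- \frac{1}{13}\right) = 5141 \cdot 10 \left(- \frac{1}{13}\right) = 5141 \left(- \frac{10}{13}\right) = - \frac{51410}{13}$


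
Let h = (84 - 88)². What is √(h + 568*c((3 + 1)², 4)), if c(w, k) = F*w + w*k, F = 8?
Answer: 4*√6817 ≈ 330.26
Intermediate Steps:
h = 16 (h = (-4)² = 16)
c(w, k) = 8*w + k*w (c(w, k) = 8*w + w*k = 8*w + k*w)
√(h + 568*c((3 + 1)², 4)) = √(16 + 568*((3 + 1)²*(8 + 4))) = √(16 + 568*(4²*12)) = √(16 + 568*(16*12)) = √(16 + 568*192) = √(16 + 109056) = √109072 = 4*√6817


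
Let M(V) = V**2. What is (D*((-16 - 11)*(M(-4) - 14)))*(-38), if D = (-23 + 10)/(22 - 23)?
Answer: 26676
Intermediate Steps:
D = 13 (D = -13/(-1) = -13*(-1) = 13)
(D*((-16 - 11)*(M(-4) - 14)))*(-38) = (13*((-16 - 11)*((-4)**2 - 14)))*(-38) = (13*(-27*(16 - 14)))*(-38) = (13*(-27*2))*(-38) = (13*(-54))*(-38) = -702*(-38) = 26676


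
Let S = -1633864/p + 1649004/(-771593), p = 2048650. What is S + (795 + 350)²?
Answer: 1036182021234433149/790361999725 ≈ 1.3110e+6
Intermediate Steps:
S = -2319455034976/790361999725 (S = -1633864/2048650 + 1649004/(-771593) = -1633864*1/2048650 + 1649004*(-1/771593) = -816932/1024325 - 1649004/771593 = -2319455034976/790361999725 ≈ -2.9347)
S + (795 + 350)² = -2319455034976/790361999725 + (795 + 350)² = -2319455034976/790361999725 + 1145² = -2319455034976/790361999725 + 1311025 = 1036182021234433149/790361999725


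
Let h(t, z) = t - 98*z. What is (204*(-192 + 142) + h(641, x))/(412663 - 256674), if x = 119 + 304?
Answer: -51013/155989 ≈ -0.32703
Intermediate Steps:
x = 423
(204*(-192 + 142) + h(641, x))/(412663 - 256674) = (204*(-192 + 142) + (641 - 98*423))/(412663 - 256674) = (204*(-50) + (641 - 41454))/155989 = (-10200 - 40813)*(1/155989) = -51013*1/155989 = -51013/155989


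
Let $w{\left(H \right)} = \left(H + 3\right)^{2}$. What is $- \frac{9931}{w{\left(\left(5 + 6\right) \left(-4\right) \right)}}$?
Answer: $- \frac{9931}{1681} \approx -5.9078$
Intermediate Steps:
$w{\left(H \right)} = \left(3 + H\right)^{2}$
$- \frac{9931}{w{\left(\left(5 + 6\right) \left(-4\right) \right)}} = - \frac{9931}{\left(3 + \left(5 + 6\right) \left(-4\right)\right)^{2}} = - \frac{9931}{\left(3 + 11 \left(-4\right)\right)^{2}} = - \frac{9931}{\left(3 - 44\right)^{2}} = - \frac{9931}{\left(-41\right)^{2}} = - \frac{9931}{1681}$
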